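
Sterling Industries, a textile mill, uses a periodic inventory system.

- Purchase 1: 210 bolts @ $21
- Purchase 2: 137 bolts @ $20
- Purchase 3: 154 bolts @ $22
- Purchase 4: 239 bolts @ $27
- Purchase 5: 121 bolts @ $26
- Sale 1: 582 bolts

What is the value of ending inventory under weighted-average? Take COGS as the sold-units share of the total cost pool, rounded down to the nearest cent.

Ending inventory = $6,525.23

Sale 1, sell 582: 582/861 × $20,137.00 → $13,611.77
Ending inventory (cost pool remaining) = $6,525.23
Check: goods available $20,137.00 = COGS $13,611.77 + ending $6,525.23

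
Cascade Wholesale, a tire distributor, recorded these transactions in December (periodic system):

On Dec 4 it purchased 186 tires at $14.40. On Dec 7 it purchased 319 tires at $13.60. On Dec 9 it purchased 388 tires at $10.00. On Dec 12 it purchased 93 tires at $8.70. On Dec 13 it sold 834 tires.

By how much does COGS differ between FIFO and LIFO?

$789.70

FIFO COGS: 186 @ $14.40 + 319 @ $13.60 + 329 @ $10.00 = $10,306.80
LIFO COGS: 93 @ $8.70 + 388 @ $10.00 + 319 @ $13.60 + 34 @ $14.40 = $9,517.10
Difference = |$10,306.80 − $9,517.10| = $789.70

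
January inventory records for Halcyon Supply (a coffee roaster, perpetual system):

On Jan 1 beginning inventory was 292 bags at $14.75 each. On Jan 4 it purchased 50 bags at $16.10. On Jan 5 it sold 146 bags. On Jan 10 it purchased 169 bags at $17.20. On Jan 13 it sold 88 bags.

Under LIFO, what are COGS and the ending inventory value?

COGS = $3,734.60; ending inventory = $4,284.20

Jan 5, 146 sold [LIFO — newest first]: 50 @ $16.10 + 96 @ $14.75 = $2,221.00
Jan 13, 88 sold [LIFO — newest first]: 88 @ $17.20 = $1,513.60
Total COGS = $2,221.00 + $1,513.60 = $3,734.60
Ending inventory: 196 @ $14.75 + 81 @ $17.20 = $4,284.20
Check: goods available $8,018.80 = COGS $3,734.60 + ending $4,284.20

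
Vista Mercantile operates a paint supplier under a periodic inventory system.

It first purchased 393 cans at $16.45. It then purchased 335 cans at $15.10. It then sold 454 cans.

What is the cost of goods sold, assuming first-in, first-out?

COGS = $7,385.95

Sale 1 (454) [FIFO — oldest first]: 393 @ $16.45 + 61 @ $15.10 = $7,385.95
Ending inventory: 274 @ $15.10 = $4,137.40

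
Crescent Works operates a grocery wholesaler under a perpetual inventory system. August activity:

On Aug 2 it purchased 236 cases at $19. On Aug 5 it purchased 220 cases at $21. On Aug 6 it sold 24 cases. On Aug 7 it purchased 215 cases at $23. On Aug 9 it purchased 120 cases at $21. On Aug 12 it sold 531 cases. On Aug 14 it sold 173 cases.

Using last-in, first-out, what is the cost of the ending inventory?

Aug 6, 24 sold [LIFO — newest first]: 24 @ $21 = $504
Aug 12, 531 sold [LIFO — newest first]: 120 @ $21 + 215 @ $23 + 196 @ $21 = $11,581
Aug 14, 173 sold [LIFO — newest first]: 173 @ $19 = $3,287
Total COGS = $504 + $11,581 + $3,287 = $15,372
Ending inventory: 63 @ $19 = $1,197

Ending inventory = $1,197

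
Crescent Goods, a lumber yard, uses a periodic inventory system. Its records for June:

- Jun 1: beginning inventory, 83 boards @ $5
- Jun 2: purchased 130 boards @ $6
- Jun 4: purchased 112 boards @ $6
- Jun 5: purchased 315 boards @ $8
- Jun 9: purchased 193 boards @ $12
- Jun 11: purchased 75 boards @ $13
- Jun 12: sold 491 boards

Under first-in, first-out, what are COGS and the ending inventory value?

Jun 12, 491 sold [FIFO — oldest first]: 83 @ $5 + 130 @ $6 + 112 @ $6 + 166 @ $8 = $3,195
Ending inventory: 149 @ $8 + 193 @ $12 + 75 @ $13 = $4,483

COGS = $3,195; ending inventory = $4,483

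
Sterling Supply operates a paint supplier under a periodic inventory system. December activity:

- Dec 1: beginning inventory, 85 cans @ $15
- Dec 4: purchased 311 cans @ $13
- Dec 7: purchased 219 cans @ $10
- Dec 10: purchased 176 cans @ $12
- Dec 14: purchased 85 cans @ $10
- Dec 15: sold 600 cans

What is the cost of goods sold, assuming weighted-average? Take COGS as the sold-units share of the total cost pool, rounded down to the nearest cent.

COGS = $7,171.23

Dec 15, sell 600: 600/876 × $10,470.00 → $7,171.23
Ending inventory (cost pool remaining) = $3,298.77
Check: goods available $10,470.00 = COGS $7,171.23 + ending $3,298.77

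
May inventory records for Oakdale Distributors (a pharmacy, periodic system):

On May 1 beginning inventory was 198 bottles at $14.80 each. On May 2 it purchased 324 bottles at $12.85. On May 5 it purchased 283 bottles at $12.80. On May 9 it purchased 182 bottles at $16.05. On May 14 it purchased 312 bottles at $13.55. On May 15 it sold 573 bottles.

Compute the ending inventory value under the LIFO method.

May 15, 573 sold [LIFO — newest first]: 312 @ $13.55 + 182 @ $16.05 + 79 @ $12.80 = $8,159.90
Ending inventory: 198 @ $14.80 + 324 @ $12.85 + 204 @ $12.80 = $9,705.00
Check: goods available $17,864.90 = COGS $8,159.90 + ending $9,705.00

Ending inventory = $9,705.00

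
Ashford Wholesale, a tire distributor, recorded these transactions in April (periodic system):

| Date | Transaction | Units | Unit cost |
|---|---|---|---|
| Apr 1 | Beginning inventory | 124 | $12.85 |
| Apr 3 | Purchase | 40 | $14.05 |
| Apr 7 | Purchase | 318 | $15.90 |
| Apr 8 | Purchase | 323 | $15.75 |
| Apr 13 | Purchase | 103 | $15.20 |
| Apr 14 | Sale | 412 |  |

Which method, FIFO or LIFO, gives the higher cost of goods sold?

FIFO COGS: 124 @ $12.85 + 40 @ $14.05 + 248 @ $15.90 = $6,098.60
LIFO COGS: 103 @ $15.20 + 309 @ $15.75 = $6,432.35

LIFO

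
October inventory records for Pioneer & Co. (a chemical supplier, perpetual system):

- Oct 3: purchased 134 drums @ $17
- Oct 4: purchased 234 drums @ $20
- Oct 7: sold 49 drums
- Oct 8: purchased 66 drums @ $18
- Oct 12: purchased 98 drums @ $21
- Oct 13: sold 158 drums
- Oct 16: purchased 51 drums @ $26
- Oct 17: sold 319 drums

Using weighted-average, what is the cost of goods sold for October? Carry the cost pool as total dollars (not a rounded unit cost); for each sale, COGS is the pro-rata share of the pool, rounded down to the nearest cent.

After Oct 3: 134 on hand, pool $2,278.00 (≈ $17.0000 each)
After Oct 4: 368 on hand, pool $6,958.00 (≈ $18.9076 each)
Oct 7, sell 49: 49/368 × $6,958.00 → $926.47
After Oct 8: 385 on hand, pool $7,219.53 (≈ $18.7520 each)
After Oct 12: 483 on hand, pool $9,277.53 (≈ $19.2081 each)
Oct 13, sell 158: 158/483 × $9,277.53 → $3,034.88
After Oct 16: 376 on hand, pool $7,568.65 (≈ $20.1294 each)
Oct 17, sell 319: 319/376 × $7,568.65 → $6,421.27
Total COGS = $926.47 + $3,034.88 + $6,421.27 = $10,382.62
Ending inventory (cost pool remaining) = $1,147.38
Check: goods available $11,530.00 = COGS $10,382.62 + ending $1,147.38

COGS = $10,382.62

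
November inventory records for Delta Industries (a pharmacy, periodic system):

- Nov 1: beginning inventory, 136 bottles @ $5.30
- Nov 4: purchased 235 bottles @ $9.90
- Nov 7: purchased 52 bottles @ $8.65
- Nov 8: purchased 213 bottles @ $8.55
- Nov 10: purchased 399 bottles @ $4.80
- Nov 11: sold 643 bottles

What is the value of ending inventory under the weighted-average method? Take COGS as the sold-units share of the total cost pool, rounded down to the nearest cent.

Ending inventory = $2,739.63

Nov 11, sell 643: 643/1035 × $7,233.45 → $4,493.82
Ending inventory (cost pool remaining) = $2,739.63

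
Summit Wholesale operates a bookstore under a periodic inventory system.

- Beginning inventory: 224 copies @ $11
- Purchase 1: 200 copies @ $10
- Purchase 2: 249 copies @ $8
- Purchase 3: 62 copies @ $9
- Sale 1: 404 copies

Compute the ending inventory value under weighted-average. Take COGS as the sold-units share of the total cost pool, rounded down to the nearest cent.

Ending inventory = $3,158.69

Sale 1, sell 404: 404/735 × $7,014.00 → $3,855.31
Ending inventory (cost pool remaining) = $3,158.69
Check: goods available $7,014.00 = COGS $3,855.31 + ending $3,158.69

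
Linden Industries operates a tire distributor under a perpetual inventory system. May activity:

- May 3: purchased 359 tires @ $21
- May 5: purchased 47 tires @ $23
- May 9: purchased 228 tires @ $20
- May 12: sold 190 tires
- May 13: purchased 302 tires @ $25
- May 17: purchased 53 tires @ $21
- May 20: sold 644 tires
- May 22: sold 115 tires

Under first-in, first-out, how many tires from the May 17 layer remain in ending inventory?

40

May 12, 190 sold [FIFO — oldest first]: 190 @ $21 = $3,990
May 20, 644 sold [FIFO — oldest first]: 169 @ $21 + 47 @ $23 + 228 @ $20 + 200 @ $25 = $14,190
May 22, 115 sold [FIFO — oldest first]: 102 @ $25 + 13 @ $21 = $2,823
Total COGS = $3,990 + $14,190 + $2,823 = $21,003
Ending inventory: 40 @ $21 = $840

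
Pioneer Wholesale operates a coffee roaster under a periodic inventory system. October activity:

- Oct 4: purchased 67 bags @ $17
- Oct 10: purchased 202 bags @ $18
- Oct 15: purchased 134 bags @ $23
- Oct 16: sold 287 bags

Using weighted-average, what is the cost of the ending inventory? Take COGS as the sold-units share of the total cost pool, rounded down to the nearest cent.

Oct 16, sell 287: 287/403 × $7,857.00 → $5,595.43
Ending inventory (cost pool remaining) = $2,261.57

Ending inventory = $2,261.57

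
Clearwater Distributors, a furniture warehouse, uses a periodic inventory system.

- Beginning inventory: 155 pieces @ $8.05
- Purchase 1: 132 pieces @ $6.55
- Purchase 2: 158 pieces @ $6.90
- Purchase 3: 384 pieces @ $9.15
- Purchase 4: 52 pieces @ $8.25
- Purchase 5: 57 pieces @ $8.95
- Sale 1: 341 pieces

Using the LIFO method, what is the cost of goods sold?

Sale 1 (341) [LIFO — newest first]: 57 @ $8.95 + 52 @ $8.25 + 232 @ $9.15 = $3,061.95
Ending inventory: 155 @ $8.05 + 132 @ $6.55 + 158 @ $6.90 + 152 @ $9.15 = $4,593.35

COGS = $3,061.95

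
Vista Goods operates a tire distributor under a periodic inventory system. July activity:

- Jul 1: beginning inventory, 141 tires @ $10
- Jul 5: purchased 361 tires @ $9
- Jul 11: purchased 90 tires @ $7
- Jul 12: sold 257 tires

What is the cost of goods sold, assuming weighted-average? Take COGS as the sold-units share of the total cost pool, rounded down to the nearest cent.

Jul 12, sell 257: 257/592 × $5,289.00 → $2,296.06
Ending inventory (cost pool remaining) = $2,992.94

COGS = $2,296.06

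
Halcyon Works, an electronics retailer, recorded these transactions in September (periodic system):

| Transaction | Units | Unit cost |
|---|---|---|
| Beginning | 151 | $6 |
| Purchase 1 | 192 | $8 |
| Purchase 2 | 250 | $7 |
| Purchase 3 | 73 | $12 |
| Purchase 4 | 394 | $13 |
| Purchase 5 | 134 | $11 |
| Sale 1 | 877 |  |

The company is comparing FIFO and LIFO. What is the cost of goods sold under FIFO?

FIFO COGS: 151 @ $6 + 192 @ $8 + 250 @ $7 + 73 @ $12 + 211 @ $13 = $7,811
LIFO COGS: 134 @ $11 + 394 @ $13 + 73 @ $12 + 250 @ $7 + 26 @ $8 = $9,430

COGS = $7,811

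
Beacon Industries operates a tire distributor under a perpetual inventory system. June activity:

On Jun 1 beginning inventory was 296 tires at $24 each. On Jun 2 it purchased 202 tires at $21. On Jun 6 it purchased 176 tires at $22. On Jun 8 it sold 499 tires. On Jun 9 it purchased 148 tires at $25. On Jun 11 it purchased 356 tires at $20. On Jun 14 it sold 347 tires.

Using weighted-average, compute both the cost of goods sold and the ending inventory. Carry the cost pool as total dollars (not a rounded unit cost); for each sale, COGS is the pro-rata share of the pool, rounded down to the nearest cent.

After Jun 1: 296 on hand, pool $7,104.00 (≈ $24.0000 each)
After Jun 2: 498 on hand, pool $11,346.00 (≈ $22.7831 each)
After Jun 6: 674 on hand, pool $15,218.00 (≈ $22.5786 each)
Jun 8, sell 499: 499/674 × $15,218.00 → $11,266.73
After Jun 9: 323 on hand, pool $7,651.27 (≈ $23.6881 each)
After Jun 11: 679 on hand, pool $14,771.27 (≈ $21.7544 each)
Jun 14, sell 347: 347/679 × $14,771.27 → $7,548.79
Total COGS = $11,266.73 + $7,548.79 = $18,815.52
Ending inventory (cost pool remaining) = $7,222.48

COGS = $18,815.52; ending inventory = $7,222.48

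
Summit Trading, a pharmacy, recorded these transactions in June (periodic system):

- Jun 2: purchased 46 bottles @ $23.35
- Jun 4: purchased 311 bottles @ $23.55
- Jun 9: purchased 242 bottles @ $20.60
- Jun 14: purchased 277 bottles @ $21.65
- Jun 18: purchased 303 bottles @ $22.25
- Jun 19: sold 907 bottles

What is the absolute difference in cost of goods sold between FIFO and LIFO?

FIFO COGS: 46 @ $23.35 + 311 @ $23.55 + 242 @ $20.60 + 277 @ $21.65 + 31 @ $22.25 = $20,070.15
LIFO COGS: 303 @ $22.25 + 277 @ $21.65 + 242 @ $20.60 + 85 @ $23.55 = $19,725.75
Difference = |$20,070.15 − $19,725.75| = $344.40

$344.40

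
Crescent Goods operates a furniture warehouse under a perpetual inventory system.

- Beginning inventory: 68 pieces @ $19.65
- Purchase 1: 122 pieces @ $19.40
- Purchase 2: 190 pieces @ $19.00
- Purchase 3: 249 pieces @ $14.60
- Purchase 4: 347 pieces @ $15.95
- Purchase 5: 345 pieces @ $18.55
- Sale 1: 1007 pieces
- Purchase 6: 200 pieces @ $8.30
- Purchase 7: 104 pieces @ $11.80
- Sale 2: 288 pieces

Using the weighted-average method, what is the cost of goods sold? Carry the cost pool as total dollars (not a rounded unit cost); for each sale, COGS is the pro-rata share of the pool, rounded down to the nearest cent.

COGS = $21,323.85

After Beginning: 68 on hand, pool $1,336.20 (≈ $19.6500 each)
After Purchase 1: 190 on hand, pool $3,703.00 (≈ $19.4895 each)
After Purchase 2: 380 on hand, pool $7,313.00 (≈ $19.2447 each)
After Purchase 3: 629 on hand, pool $10,948.40 (≈ $17.4060 each)
After Purchase 4: 976 on hand, pool $16,483.05 (≈ $16.8884 each)
After Purchase 5: 1321 on hand, pool $22,882.80 (≈ $17.3223 each)
Sale 1, sell 1007: 1007/1321 × $22,882.80 → $17,443.58
After Purchase 6: 514 on hand, pool $7,099.22 (≈ $13.8117 each)
After Purchase 7: 618 on hand, pool $8,326.42 (≈ $13.4732 each)
Sale 2, sell 288: 288/618 × $8,326.42 → $3,880.27
Total COGS = $17,443.58 + $3,880.27 = $21,323.85
Ending inventory (cost pool remaining) = $4,446.15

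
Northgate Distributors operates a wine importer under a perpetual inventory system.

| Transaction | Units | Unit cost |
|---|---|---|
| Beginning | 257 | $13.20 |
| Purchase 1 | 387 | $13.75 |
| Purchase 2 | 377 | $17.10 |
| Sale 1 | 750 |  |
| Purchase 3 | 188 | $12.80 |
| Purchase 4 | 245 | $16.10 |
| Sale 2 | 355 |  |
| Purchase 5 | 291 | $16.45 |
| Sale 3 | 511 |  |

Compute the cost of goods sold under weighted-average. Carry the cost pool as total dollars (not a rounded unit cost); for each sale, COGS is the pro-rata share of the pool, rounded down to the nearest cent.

COGS = $24,296.65

After Beginning: 257 on hand, pool $3,392.40 (≈ $13.2000 each)
After Purchase 1: 644 on hand, pool $8,713.65 (≈ $13.5305 each)
After Purchase 2: 1021 on hand, pool $15,160.35 (≈ $14.8485 each)
Sale 1, sell 750: 750/1021 × $15,160.35 → $11,136.39
After Purchase 3: 459 on hand, pool $6,430.36 (≈ $14.0095 each)
After Purchase 4: 704 on hand, pool $10,374.86 (≈ $14.7370 each)
Sale 2, sell 355: 355/704 × $10,374.86 → $5,231.64
After Purchase 5: 640 on hand, pool $9,930.17 (≈ $15.5159 each)
Sale 3, sell 511: 511/640 × $9,930.17 → $7,928.62
Total COGS = $11,136.39 + $5,231.64 + $7,928.62 = $24,296.65
Ending inventory (cost pool remaining) = $2,001.55
Check: goods available $26,298.20 = COGS $24,296.65 + ending $2,001.55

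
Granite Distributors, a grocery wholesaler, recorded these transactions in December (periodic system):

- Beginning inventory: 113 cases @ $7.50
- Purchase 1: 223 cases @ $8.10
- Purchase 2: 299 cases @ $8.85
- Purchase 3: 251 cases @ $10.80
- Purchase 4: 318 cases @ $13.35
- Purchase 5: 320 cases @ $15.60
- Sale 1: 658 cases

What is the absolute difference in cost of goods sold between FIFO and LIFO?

$3,904.95

FIFO COGS: 113 @ $7.50 + 223 @ $8.10 + 299 @ $8.85 + 23 @ $10.80 = $5,548.35
LIFO COGS: 320 @ $15.60 + 318 @ $13.35 + 20 @ $10.80 = $9,453.30
Difference = |$5,548.35 − $9,453.30| = $3,904.95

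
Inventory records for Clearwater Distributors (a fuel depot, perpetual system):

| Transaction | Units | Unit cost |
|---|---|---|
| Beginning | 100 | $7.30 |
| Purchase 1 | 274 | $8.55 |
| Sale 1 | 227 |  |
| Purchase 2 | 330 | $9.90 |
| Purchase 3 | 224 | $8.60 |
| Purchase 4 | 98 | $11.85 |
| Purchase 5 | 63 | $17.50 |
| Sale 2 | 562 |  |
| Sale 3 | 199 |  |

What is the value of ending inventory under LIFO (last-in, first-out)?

Ending inventory = $738.55

Sale 1 (227) [LIFO — newest first]: 227 @ $8.55 = $1,940.85
Sale 2 (562) [LIFO — newest first]: 63 @ $17.50 + 98 @ $11.85 + 224 @ $8.60 + 177 @ $9.90 = $5,942.50
Sale 3 (199) [LIFO — newest first]: 153 @ $9.90 + 46 @ $8.55 = $1,908.00
Total COGS = $1,940.85 + $5,942.50 + $1,908.00 = $9,791.35
Ending inventory: 100 @ $7.30 + 1 @ $8.55 = $738.55
Check: goods available $10,529.90 = COGS $9,791.35 + ending $738.55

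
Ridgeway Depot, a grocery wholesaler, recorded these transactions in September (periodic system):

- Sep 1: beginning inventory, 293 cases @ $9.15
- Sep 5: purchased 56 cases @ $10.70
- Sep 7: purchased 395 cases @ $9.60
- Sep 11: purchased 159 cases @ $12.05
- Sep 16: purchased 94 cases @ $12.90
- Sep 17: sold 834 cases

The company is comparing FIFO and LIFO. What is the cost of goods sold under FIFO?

FIFO COGS: 293 @ $9.15 + 56 @ $10.70 + 395 @ $9.60 + 90 @ $12.05 = $8,156.65
LIFO COGS: 94 @ $12.90 + 159 @ $12.05 + 395 @ $9.60 + 56 @ $10.70 + 130 @ $9.15 = $8,709.25

COGS = $8,156.65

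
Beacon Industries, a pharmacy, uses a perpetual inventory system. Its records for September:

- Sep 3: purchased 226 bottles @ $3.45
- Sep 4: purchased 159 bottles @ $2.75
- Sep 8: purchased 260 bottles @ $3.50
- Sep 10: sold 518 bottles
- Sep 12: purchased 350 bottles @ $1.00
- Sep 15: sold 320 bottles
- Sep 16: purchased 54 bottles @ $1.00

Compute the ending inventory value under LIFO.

Sep 10, 518 sold [LIFO — newest first]: 260 @ $3.50 + 159 @ $2.75 + 99 @ $3.45 = $1,688.80
Sep 15, 320 sold [LIFO — newest first]: 320 @ $1.00 = $320.00
Total COGS = $1,688.80 + $320.00 = $2,008.80
Ending inventory: 127 @ $3.45 + 30 @ $1.00 + 54 @ $1.00 = $522.15

Ending inventory = $522.15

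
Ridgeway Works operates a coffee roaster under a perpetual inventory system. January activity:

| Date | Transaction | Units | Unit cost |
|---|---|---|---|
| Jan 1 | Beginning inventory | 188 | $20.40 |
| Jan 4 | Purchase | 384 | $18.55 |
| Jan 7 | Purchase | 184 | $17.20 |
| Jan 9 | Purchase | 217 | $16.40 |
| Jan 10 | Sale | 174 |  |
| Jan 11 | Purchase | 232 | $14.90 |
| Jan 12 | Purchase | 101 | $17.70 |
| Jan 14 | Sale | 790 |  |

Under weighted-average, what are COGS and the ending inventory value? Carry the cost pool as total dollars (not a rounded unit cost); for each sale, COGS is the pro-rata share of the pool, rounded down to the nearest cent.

COGS = $16,955.25; ending inventory = $5,971.25

After Jan 1: 188 on hand, pool $3,835.20 (≈ $20.4000 each)
After Jan 4: 572 on hand, pool $10,958.40 (≈ $19.1580 each)
After Jan 7: 756 on hand, pool $14,123.20 (≈ $18.6815 each)
After Jan 9: 973 on hand, pool $17,682.00 (≈ $18.1727 each)
Jan 10, sell 174: 174/973 × $17,682.00 → $3,162.04
After Jan 11: 1031 on hand, pool $17,976.76 (≈ $17.4362 each)
After Jan 12: 1132 on hand, pool $19,764.46 (≈ $17.4598 each)
Jan 14, sell 790: 790/1132 × $19,764.46 → $13,793.21
Total COGS = $3,162.04 + $13,793.21 = $16,955.25
Ending inventory (cost pool remaining) = $5,971.25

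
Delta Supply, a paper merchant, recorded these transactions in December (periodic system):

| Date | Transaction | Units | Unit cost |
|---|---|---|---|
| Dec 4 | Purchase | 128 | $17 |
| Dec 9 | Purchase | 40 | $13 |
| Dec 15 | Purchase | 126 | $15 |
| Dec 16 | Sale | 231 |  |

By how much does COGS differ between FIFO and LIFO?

FIFO COGS: 128 @ $17 + 40 @ $13 + 63 @ $15 = $3,641
LIFO COGS: 126 @ $15 + 40 @ $13 + 65 @ $17 = $3,515
Difference = |$3,641 − $3,515| = $126

$126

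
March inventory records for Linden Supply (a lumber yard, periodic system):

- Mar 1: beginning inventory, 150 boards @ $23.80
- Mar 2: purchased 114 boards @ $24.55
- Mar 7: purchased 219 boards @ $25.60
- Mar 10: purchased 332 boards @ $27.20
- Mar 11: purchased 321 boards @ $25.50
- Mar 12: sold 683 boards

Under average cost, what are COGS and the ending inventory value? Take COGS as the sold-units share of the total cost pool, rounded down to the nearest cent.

COGS = $17,550.57; ending inventory = $11,640.43

Mar 12, sell 683: 683/1136 × $29,191.00 → $17,550.57
Ending inventory (cost pool remaining) = $11,640.43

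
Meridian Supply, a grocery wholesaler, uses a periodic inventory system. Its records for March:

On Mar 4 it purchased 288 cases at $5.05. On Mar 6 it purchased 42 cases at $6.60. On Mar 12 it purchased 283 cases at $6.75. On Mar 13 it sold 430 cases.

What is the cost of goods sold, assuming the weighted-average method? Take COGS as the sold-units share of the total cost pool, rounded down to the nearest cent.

COGS = $2,554.64

Mar 13, sell 430: 430/613 × $3,641.85 → $2,554.64
Ending inventory (cost pool remaining) = $1,087.21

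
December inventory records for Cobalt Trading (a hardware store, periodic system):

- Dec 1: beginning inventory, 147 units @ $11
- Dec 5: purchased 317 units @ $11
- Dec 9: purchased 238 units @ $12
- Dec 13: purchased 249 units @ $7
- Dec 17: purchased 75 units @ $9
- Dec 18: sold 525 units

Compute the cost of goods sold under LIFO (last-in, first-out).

Dec 18, 525 sold [LIFO — newest first]: 75 @ $9 + 249 @ $7 + 201 @ $12 = $4,830
Ending inventory: 147 @ $11 + 317 @ $11 + 37 @ $12 = $5,548

COGS = $4,830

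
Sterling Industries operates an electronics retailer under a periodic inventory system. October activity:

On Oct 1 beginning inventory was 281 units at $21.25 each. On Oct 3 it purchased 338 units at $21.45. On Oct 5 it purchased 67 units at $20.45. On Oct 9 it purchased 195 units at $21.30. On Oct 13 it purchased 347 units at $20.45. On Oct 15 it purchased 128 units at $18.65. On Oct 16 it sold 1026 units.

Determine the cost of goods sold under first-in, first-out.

Oct 16, 1026 sold [FIFO — oldest first]: 281 @ $21.25 + 338 @ $21.45 + 67 @ $20.45 + 195 @ $21.30 + 145 @ $20.45 = $21,710.25
Ending inventory: 202 @ $20.45 + 128 @ $18.65 = $6,518.10

COGS = $21,710.25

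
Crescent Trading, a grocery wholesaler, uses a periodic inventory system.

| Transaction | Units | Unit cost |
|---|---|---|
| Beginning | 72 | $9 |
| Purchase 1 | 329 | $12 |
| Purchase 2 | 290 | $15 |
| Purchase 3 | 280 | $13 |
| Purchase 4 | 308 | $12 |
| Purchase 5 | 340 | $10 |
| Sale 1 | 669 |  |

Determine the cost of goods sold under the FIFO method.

Sale 1 (669) [FIFO — oldest first]: 72 @ $9 + 329 @ $12 + 268 @ $15 = $8,616
Ending inventory: 22 @ $15 + 280 @ $13 + 308 @ $12 + 340 @ $10 = $11,066

COGS = $8,616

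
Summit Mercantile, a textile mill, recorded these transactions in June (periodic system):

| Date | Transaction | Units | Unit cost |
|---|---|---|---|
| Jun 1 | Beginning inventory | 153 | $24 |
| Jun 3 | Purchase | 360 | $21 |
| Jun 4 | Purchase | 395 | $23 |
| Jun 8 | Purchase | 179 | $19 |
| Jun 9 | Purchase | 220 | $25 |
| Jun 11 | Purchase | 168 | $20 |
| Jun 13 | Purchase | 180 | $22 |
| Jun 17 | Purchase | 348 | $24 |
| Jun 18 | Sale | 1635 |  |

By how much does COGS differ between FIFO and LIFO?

$605

FIFO COGS: 153 @ $24 + 360 @ $21 + 395 @ $23 + 179 @ $19 + 220 @ $25 + 168 @ $20 + 160 @ $22 = $36,098
LIFO COGS: 348 @ $24 + 180 @ $22 + 168 @ $20 + 220 @ $25 + 179 @ $19 + 395 @ $23 + 145 @ $21 = $36,703
Difference = |$36,098 − $36,703| = $605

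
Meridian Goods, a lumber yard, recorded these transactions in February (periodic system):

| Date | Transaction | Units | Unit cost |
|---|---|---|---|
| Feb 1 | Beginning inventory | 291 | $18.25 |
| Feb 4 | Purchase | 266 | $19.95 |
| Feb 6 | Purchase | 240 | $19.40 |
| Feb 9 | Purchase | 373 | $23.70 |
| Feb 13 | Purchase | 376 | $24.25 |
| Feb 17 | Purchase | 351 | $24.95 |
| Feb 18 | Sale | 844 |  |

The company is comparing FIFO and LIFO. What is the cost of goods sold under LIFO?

COGS = $20,648.35

FIFO COGS: 291 @ $18.25 + 266 @ $19.95 + 240 @ $19.40 + 47 @ $23.70 = $16,387.35
LIFO COGS: 351 @ $24.95 + 376 @ $24.25 + 117 @ $23.70 = $20,648.35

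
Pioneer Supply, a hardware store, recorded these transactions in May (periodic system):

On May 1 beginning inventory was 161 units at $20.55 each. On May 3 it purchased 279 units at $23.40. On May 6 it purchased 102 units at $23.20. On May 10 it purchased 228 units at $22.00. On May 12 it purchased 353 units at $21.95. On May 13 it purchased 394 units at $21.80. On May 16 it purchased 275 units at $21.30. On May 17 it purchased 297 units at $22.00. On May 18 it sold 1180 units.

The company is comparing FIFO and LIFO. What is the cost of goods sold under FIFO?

COGS = $26,210.50

FIFO COGS: 161 @ $20.55 + 279 @ $23.40 + 102 @ $23.20 + 228 @ $22.00 + 353 @ $21.95 + 57 @ $21.80 = $26,210.50
LIFO COGS: 297 @ $22.00 + 275 @ $21.30 + 394 @ $21.80 + 214 @ $21.95 = $25,678.00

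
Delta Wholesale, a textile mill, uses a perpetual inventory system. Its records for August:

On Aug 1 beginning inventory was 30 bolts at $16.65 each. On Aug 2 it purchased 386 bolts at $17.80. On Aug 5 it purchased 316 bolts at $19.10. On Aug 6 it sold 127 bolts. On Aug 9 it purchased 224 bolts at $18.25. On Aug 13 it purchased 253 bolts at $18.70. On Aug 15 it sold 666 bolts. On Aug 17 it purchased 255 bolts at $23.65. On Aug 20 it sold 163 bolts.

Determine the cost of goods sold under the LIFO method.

Aug 6, 127 sold [LIFO — newest first]: 127 @ $19.10 = $2,425.70
Aug 15, 666 sold [LIFO — newest first]: 253 @ $18.70 + 224 @ $18.25 + 189 @ $19.10 = $12,429.00
Aug 20, 163 sold [LIFO — newest first]: 163 @ $23.65 = $3,854.95
Total COGS = $2,425.70 + $12,429.00 + $3,854.95 = $18,709.65
Ending inventory: 30 @ $16.65 + 386 @ $17.80 + 92 @ $23.65 = $9,546.10
Check: goods available $28,255.75 = COGS $18,709.65 + ending $9,546.10

COGS = $18,709.65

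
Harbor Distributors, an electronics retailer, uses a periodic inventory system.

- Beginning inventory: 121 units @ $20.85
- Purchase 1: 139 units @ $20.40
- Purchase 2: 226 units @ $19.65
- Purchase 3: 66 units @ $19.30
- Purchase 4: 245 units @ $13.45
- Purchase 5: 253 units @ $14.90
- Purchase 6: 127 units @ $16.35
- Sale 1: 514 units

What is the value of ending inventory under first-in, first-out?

Sale 1 (514) [FIFO — oldest first]: 121 @ $20.85 + 139 @ $20.40 + 226 @ $19.65 + 28 @ $19.30 = $10,339.75
Ending inventory: 38 @ $19.30 + 245 @ $13.45 + 253 @ $14.90 + 127 @ $16.35 = $9,874.80

Ending inventory = $9,874.80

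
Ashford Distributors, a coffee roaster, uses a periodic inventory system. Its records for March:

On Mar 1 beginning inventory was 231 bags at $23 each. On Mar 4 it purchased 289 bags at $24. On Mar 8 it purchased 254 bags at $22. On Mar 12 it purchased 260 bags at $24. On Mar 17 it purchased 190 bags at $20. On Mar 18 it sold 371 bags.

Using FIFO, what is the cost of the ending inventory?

Ending inventory = $19,204

Mar 18, 371 sold [FIFO — oldest first]: 231 @ $23 + 140 @ $24 = $8,673
Ending inventory: 149 @ $24 + 254 @ $22 + 260 @ $24 + 190 @ $20 = $19,204
Check: goods available $27,877 = COGS $8,673 + ending $19,204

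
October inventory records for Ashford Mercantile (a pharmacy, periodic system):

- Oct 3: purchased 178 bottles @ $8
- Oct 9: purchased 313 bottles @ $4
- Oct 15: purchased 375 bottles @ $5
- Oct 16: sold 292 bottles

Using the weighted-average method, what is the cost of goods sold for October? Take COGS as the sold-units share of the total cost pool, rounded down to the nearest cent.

COGS = $1,534.51

Oct 16, sell 292: 292/866 × $4,551.00 → $1,534.51
Ending inventory (cost pool remaining) = $3,016.49
Check: goods available $4,551.00 = COGS $1,534.51 + ending $3,016.49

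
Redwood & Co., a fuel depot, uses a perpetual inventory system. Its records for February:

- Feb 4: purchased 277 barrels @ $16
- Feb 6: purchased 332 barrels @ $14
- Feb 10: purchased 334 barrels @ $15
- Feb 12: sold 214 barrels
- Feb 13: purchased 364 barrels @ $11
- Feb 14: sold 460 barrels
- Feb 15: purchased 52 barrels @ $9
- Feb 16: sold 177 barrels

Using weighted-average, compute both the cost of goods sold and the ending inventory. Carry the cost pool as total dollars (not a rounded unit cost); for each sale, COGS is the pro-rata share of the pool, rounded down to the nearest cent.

After Feb 4: 277 on hand, pool $4,432.00 (≈ $16.0000 each)
After Feb 6: 609 on hand, pool $9,080.00 (≈ $14.9097 each)
After Feb 10: 943 on hand, pool $14,090.00 (≈ $14.9417 each)
Feb 12, sell 214: 214/943 × $14,090.00 → $3,197.51
After Feb 13: 1093 on hand, pool $14,896.49 (≈ $13.6290 each)
Feb 14, sell 460: 460/1093 × $14,896.49 → $6,269.33
After Feb 15: 685 on hand, pool $9,095.16 (≈ $13.2776 each)
Feb 16, sell 177: 177/685 × $9,095.16 → $2,350.13
Total COGS = $3,197.51 + $6,269.33 + $2,350.13 = $11,816.97
Ending inventory (cost pool remaining) = $6,745.03

COGS = $11,816.97; ending inventory = $6,745.03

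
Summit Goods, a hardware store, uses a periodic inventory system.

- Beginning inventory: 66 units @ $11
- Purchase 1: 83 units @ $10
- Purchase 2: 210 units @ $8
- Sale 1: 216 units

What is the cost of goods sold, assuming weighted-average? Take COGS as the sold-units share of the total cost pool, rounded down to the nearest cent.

Sale 1, sell 216: 216/359 × $3,236.00 → $1,947.00
Ending inventory (cost pool remaining) = $1,289.00
Check: goods available $3,236.00 = COGS $1,947.00 + ending $1,289.00

COGS = $1,947.00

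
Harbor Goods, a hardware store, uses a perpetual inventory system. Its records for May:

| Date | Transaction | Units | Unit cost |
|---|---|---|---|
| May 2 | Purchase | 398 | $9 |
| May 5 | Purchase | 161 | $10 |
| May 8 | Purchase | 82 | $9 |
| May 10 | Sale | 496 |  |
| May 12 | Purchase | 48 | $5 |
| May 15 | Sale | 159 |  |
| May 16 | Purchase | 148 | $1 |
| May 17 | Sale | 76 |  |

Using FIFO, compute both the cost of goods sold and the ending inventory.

May 10, 496 sold [FIFO — oldest first]: 398 @ $9 + 98 @ $10 = $4,562
May 15, 159 sold [FIFO — oldest first]: 63 @ $10 + 82 @ $9 + 14 @ $5 = $1,438
May 17, 76 sold [FIFO — oldest first]: 34 @ $5 + 42 @ $1 = $212
Total COGS = $4,562 + $1,438 + $212 = $6,212
Ending inventory: 106 @ $1 = $106

COGS = $6,212; ending inventory = $106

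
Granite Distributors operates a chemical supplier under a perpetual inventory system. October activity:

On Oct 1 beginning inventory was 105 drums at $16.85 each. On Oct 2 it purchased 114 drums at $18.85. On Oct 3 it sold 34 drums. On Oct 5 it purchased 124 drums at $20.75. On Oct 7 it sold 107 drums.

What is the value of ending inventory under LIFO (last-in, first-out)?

Oct 3, 34 sold [LIFO — newest first]: 34 @ $18.85 = $640.90
Oct 7, 107 sold [LIFO — newest first]: 107 @ $20.75 = $2,220.25
Total COGS = $640.90 + $2,220.25 = $2,861.15
Ending inventory: 105 @ $16.85 + 80 @ $18.85 + 17 @ $20.75 = $3,630.00

Ending inventory = $3,630.00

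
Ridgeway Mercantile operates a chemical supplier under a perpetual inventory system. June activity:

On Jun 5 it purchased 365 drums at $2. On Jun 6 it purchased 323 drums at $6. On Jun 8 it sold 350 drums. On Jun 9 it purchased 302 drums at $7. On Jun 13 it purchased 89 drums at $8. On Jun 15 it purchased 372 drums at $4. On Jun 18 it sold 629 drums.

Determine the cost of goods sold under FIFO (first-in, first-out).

COGS = $4,705

Jun 8, 350 sold [FIFO — oldest first]: 350 @ $2 = $700
Jun 18, 629 sold [FIFO — oldest first]: 15 @ $2 + 323 @ $6 + 291 @ $7 = $4,005
Total COGS = $700 + $4,005 = $4,705
Ending inventory: 11 @ $7 + 89 @ $8 + 372 @ $4 = $2,277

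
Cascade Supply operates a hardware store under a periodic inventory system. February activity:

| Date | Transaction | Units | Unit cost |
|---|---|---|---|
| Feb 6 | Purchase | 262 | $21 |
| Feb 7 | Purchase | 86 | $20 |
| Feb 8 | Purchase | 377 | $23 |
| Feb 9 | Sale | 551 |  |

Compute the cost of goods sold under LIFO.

COGS = $12,239

Feb 9, 551 sold [LIFO — newest first]: 377 @ $23 + 86 @ $20 + 88 @ $21 = $12,239
Ending inventory: 174 @ $21 = $3,654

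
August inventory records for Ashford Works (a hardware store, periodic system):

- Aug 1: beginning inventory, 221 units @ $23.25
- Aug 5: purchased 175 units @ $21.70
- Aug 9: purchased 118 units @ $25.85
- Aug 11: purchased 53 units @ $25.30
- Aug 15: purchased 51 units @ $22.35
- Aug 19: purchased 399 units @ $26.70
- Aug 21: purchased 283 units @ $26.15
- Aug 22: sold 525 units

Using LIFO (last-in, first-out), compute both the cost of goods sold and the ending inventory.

Aug 22, 525 sold [LIFO — newest first]: 283 @ $26.15 + 242 @ $26.70 = $13,861.85
Ending inventory: 221 @ $23.25 + 175 @ $21.70 + 118 @ $25.85 + 53 @ $25.30 + 51 @ $22.35 + 157 @ $26.70 = $18,658.70

COGS = $13,861.85; ending inventory = $18,658.70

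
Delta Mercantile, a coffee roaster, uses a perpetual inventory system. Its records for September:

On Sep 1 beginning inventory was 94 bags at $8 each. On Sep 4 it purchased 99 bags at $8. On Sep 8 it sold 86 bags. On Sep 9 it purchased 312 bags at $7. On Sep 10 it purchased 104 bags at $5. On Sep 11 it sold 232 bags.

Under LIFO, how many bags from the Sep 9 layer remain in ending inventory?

184

Sep 8, 86 sold [LIFO — newest first]: 86 @ $8 = $688
Sep 11, 232 sold [LIFO — newest first]: 104 @ $5 + 128 @ $7 = $1,416
Total COGS = $688 + $1,416 = $2,104
Ending inventory: 94 @ $8 + 13 @ $8 + 184 @ $7 = $2,144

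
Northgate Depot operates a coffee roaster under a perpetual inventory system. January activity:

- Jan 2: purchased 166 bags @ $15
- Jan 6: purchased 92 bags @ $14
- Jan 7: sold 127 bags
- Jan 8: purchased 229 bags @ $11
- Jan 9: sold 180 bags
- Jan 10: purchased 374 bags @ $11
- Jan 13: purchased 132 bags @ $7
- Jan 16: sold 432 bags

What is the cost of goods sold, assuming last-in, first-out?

COGS = $8,017

Jan 7, 127 sold [LIFO — newest first]: 92 @ $14 + 35 @ $15 = $1,813
Jan 9, 180 sold [LIFO — newest first]: 180 @ $11 = $1,980
Jan 16, 432 sold [LIFO — newest first]: 132 @ $7 + 300 @ $11 = $4,224
Total COGS = $1,813 + $1,980 + $4,224 = $8,017
Ending inventory: 131 @ $15 + 49 @ $11 + 74 @ $11 = $3,318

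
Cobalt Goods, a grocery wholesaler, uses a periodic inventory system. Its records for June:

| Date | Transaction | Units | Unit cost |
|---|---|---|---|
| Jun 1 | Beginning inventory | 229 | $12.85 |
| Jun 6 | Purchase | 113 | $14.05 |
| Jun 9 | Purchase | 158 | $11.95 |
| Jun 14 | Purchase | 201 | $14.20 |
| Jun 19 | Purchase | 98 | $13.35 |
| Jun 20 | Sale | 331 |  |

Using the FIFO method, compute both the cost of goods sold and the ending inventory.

COGS = $4,375.75; ending inventory = $6,205.15

Jun 20, 331 sold [FIFO — oldest first]: 229 @ $12.85 + 102 @ $14.05 = $4,375.75
Ending inventory: 11 @ $14.05 + 158 @ $11.95 + 201 @ $14.20 + 98 @ $13.35 = $6,205.15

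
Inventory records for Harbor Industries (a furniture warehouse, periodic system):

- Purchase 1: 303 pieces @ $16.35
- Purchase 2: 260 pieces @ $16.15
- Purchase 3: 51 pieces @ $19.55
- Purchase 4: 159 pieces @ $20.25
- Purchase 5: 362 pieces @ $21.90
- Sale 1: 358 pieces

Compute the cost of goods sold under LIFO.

COGS = $7,840.20

Sale 1 (358) [LIFO — newest first]: 358 @ $21.90 = $7,840.20
Ending inventory: 303 @ $16.35 + 260 @ $16.15 + 51 @ $19.55 + 159 @ $20.25 + 4 @ $21.90 = $13,457.45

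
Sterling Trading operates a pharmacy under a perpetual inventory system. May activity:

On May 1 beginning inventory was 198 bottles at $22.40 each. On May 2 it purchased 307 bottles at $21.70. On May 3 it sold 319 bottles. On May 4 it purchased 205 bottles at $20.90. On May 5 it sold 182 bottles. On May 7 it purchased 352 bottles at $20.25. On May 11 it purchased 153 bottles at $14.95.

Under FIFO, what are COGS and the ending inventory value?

May 3, 319 sold [FIFO — oldest first]: 198 @ $22.40 + 121 @ $21.70 = $7,060.90
May 5, 182 sold [FIFO — oldest first]: 182 @ $21.70 = $3,949.40
Total COGS = $7,060.90 + $3,949.40 = $11,010.30
Ending inventory: 4 @ $21.70 + 205 @ $20.90 + 352 @ $20.25 + 153 @ $14.95 = $13,786.65
Check: goods available $24,796.95 = COGS $11,010.30 + ending $13,786.65

COGS = $11,010.30; ending inventory = $13,786.65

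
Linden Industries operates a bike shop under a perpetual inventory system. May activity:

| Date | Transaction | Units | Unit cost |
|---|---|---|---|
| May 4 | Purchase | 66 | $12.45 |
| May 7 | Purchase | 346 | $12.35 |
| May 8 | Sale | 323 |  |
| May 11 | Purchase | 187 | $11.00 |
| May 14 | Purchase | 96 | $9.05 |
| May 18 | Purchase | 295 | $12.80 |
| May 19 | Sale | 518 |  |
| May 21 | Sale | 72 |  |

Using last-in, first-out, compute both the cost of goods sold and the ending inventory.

COGS = $10,839.05; ending inventory = $957.55

May 8, 323 sold [LIFO — newest first]: 323 @ $12.35 = $3,989.05
May 19, 518 sold [LIFO — newest first]: 295 @ $12.80 + 96 @ $9.05 + 127 @ $11.00 = $6,041.80
May 21, 72 sold [LIFO — newest first]: 60 @ $11.00 + 12 @ $12.35 = $808.20
Total COGS = $3,989.05 + $6,041.80 + $808.20 = $10,839.05
Ending inventory: 66 @ $12.45 + 11 @ $12.35 = $957.55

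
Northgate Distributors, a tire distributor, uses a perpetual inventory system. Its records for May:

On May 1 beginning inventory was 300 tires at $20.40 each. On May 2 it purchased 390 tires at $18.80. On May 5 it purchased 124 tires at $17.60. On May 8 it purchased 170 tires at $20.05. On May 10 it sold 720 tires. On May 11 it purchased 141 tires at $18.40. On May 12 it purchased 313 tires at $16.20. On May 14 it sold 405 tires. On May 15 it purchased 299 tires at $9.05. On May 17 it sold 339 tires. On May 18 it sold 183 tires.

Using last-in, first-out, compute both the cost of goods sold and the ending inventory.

May 10, 720 sold [LIFO — newest first]: 170 @ $20.05 + 124 @ $17.60 + 390 @ $18.80 + 36 @ $20.40 = $13,657.30
May 14, 405 sold [LIFO — newest first]: 313 @ $16.20 + 92 @ $18.40 = $6,763.40
May 17, 339 sold [LIFO — newest first]: 299 @ $9.05 + 40 @ $18.40 = $3,441.95
May 18, 183 sold [LIFO — newest first]: 9 @ $18.40 + 174 @ $20.40 = $3,715.20
Total COGS = $13,657.30 + $6,763.40 + $3,441.95 + $3,715.20 = $27,577.85
Ending inventory: 90 @ $20.40 = $1,836.00
Check: goods available $29,413.85 = COGS $27,577.85 + ending $1,836.00

COGS = $27,577.85; ending inventory = $1,836.00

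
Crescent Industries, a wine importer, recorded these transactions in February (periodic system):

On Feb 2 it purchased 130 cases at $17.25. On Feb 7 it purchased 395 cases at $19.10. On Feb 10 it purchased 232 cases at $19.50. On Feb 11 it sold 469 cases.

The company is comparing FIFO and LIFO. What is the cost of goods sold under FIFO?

FIFO COGS: 130 @ $17.25 + 339 @ $19.10 = $8,717.40
LIFO COGS: 232 @ $19.50 + 237 @ $19.10 = $9,050.70

COGS = $8,717.40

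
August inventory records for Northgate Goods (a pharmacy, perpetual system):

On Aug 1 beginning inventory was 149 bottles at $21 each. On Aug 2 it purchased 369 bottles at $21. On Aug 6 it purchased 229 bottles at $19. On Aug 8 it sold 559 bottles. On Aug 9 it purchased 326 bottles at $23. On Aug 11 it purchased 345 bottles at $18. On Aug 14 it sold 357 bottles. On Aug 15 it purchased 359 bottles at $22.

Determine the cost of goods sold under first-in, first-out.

Aug 8, 559 sold [FIFO — oldest first]: 149 @ $21 + 369 @ $21 + 41 @ $19 = $11,657
Aug 14, 357 sold [FIFO — oldest first]: 188 @ $19 + 169 @ $23 = $7,459
Total COGS = $11,657 + $7,459 = $19,116
Ending inventory: 157 @ $23 + 345 @ $18 + 359 @ $22 = $17,719
Check: goods available $36,835 = COGS $19,116 + ending $17,719

COGS = $19,116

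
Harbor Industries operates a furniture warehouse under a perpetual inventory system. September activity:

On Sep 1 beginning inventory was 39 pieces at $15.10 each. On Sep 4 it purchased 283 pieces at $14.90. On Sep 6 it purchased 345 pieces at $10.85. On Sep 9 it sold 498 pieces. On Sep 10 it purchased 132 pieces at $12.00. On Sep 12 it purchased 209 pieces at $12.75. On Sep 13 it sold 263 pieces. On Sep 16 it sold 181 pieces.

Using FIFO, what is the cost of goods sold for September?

COGS = $11,956.10

Sep 9, 498 sold [FIFO — oldest first]: 39 @ $15.10 + 283 @ $14.90 + 176 @ $10.85 = $6,715.20
Sep 13, 263 sold [FIFO — oldest first]: 169 @ $10.85 + 94 @ $12.00 = $2,961.65
Sep 16, 181 sold [FIFO — oldest first]: 38 @ $12.00 + 143 @ $12.75 = $2,279.25
Total COGS = $6,715.20 + $2,961.65 + $2,279.25 = $11,956.10
Ending inventory: 66 @ $12.75 = $841.50
Check: goods available $12,797.60 = COGS $11,956.10 + ending $841.50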